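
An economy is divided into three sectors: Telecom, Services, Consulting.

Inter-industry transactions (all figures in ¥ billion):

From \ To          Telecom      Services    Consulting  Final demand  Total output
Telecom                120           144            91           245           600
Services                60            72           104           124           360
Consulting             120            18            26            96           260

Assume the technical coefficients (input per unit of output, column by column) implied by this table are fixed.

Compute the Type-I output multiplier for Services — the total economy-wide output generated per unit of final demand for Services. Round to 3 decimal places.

m_S = 2.642

Technical coefficients a_ij = z_ij / X_j:
  a_TT = 120/600 = 0.20, a_ST = 60/600 = 0.10, a_CT = 120/600 = 0.20
  a_TS = 144/360 = 0.40, a_SS = 72/360 = 0.20, a_CS = 18/360 = 0.05
  a_TC = 91/260 = 0.35, a_SC = 104/260 = 0.40, a_CC = 26/260 = 0.10
I − A =
  [   0.80    -0.40    -0.35]
  [  -0.10     0.80    -0.40]
  [  -0.20    -0.05     0.90]
Cofactors of I−A, C_ij = (−1)^(i+j)·(minor ij) (rows/columns in the sector order above):
  C_11 = (0.80)(0.90) − (-0.40)(-0.05) = 0.7000
  C_12 = −[(-0.10)(0.90) − (-0.40)(-0.20)] = 0.1700
  C_13 = (-0.10)(-0.05) − (0.80)(-0.20) = 0.1650
  C_21 = −[(-0.40)(0.90) − (-0.35)(-0.05)] = 0.3775
  C_22 = (0.80)(0.90) − (-0.35)(-0.20) = 0.6500
  C_23 = −[(0.80)(-0.05) − (-0.40)(-0.20)] = 0.1200
  C_31 = (-0.40)(-0.40) − (-0.35)(0.80) = 0.4400
  C_32 = −[(0.80)(-0.40) − (-0.35)(-0.10)] = 0.3550
  C_33 = (0.80)(0.80) − (-0.40)(-0.10) = 0.6000
det(I−A) = Σ_j (I−A)_1j·C_1j = (0.80)(0.7000) + (-0.40)(0.1700) + (-0.35)(0.1650) = 0.43425
adj(I−A) = Cᵀ =
  [ 0.7000   0.3775   0.4400]
  [ 0.1700   0.6500   0.3550]
  [ 0.1650   0.1200   0.6000]
(I − A)⁻¹ = adj(I−A) / det(I−A) ≈
  [   1.6120     0.8693     1.0132]
  [   0.3915     1.4968     0.8175]
  [   0.3800     0.2763     1.3817]
The output multiplier for sector j is the column-j sum of the Leontief inverse (I − A)⁻¹ = adj(I−A) / det(I−A).
Column S of adj(I−A): (0.3775, 0.6500, 0.1200); det(I−A) = 0.43425.
m_S = (0.3775 + 0.6500 + 0.1200) / 0.43425 = 1.1475 / 0.43425 ≈ 2.642.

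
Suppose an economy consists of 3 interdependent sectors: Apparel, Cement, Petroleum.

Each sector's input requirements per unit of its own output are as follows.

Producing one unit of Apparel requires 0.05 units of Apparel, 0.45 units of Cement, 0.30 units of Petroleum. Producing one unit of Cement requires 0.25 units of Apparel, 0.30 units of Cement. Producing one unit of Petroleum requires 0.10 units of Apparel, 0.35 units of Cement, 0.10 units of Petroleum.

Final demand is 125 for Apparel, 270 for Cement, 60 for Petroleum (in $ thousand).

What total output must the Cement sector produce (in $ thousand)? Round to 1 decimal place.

x_C = 687.0

I − A =
  [   0.95    -0.25    -0.10]
  [  -0.45     0.70    -0.35]
  [  -0.30     0.00     0.90]
Cofactors of I−A, C_ij = (−1)^(i+j)·(minor ij) (rows/columns in the sector order above):
  C_11 = (0.70)(0.90) − (-0.35)(0.00) = 0.6300
  C_12 = −[(-0.45)(0.90) − (-0.35)(-0.30)] = 0.5100
  C_13 = (-0.45)(0.00) − (0.70)(-0.30) = 0.2100
  C_21 = −[(-0.25)(0.90) − (-0.10)(0.00)] = 0.2250
  C_22 = (0.95)(0.90) − (-0.10)(-0.30) = 0.8250
  C_23 = −[(0.95)(0.00) − (-0.25)(-0.30)] = 0.0750
  C_31 = (-0.25)(-0.35) − (-0.10)(0.70) = 0.1575
  C_32 = −[(0.95)(-0.35) − (-0.10)(-0.45)] = 0.3775
  C_33 = (0.95)(0.70) − (-0.25)(-0.45) = 0.5525
det(I−A) = Σ_j (I−A)_1j·C_1j = (0.95)(0.6300) + (-0.25)(0.5100) + (-0.10)(0.2100) = 0.4500
adj(I−A) = Cᵀ =
  [ 0.6300   0.2250   0.1575]
  [ 0.5100   0.8250   0.3775]
  [ 0.2100   0.0750   0.5525]
(I − A)⁻¹ = adj(I−A) / det(I−A) ≈
  [   1.4000     0.5000     0.3500]
  [   1.1333     1.8333     0.8389]
  [   0.4667     0.1667     1.2278]
x = (I − A)⁻¹ d = adj(I−A)·d / det(I−A), with det(I−A) = 0.4500:
  x_A = (0.6300·125 + 0.2250·270 + 0.1575·60) / 0.4500 = 148.95 / 0.4500 = 331.0
  x_C = (0.5100·125 + 0.8250·270 + 0.3775·60) / 0.4500 = 309.15 / 0.4500 = 687.0
  x_P = (0.2100·125 + 0.0750·270 + 0.5525·60) / 0.4500 = 79.65 / 0.4500 = 177.0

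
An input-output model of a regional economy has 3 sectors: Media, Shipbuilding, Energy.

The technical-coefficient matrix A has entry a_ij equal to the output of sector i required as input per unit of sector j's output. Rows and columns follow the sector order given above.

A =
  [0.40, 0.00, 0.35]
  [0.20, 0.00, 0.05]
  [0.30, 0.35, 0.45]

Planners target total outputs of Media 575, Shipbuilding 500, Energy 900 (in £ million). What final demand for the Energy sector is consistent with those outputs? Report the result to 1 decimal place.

I − A =
  [   0.60     0.00    -0.35]
  [  -0.20     1.00    -0.05]
  [  -0.30    -0.35     0.55]
d = (I − A) x:
  d_1 = (+0.60)·575 + (+0.00)·500 + (-0.35)·900 = 30.0
  d_2 = (-0.20)·575 + (+1.00)·500 + (-0.05)·900 = 340.0
  d_3 = (-0.30)·575 + (-0.35)·500 + (+0.55)·900 = 147.5

d_3 = 147.5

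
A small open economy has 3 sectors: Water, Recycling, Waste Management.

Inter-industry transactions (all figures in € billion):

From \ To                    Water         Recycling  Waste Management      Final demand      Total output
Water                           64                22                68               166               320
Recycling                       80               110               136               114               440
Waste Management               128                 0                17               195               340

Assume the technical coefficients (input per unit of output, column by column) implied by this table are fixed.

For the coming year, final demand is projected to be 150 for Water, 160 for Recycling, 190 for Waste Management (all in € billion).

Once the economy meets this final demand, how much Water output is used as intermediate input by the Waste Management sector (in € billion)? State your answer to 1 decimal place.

z_13 = 65.2

Technical coefficients a_ij = z_ij / X_j:
  a_11 = 64/320 = 0.20, a_21 = 80/320 = 0.25, a_31 = 128/320 = 0.40
  a_12 = 22/440 = 0.05, a_22 = 110/440 = 0.25, a_32 = 0/440 = 0.00
  a_13 = 68/340 = 0.20, a_23 = 136/340 = 0.40, a_33 = 17/340 = 0.05
I − A =
  [   0.80    -0.05    -0.20]
  [  -0.25     0.75    -0.40]
  [  -0.40     0.00     0.95]
Cofactors of I−A, C_ij = (−1)^(i+j)·(minor ij) (rows/columns in the sector order above):
  C_11 = (0.75)(0.95) − (-0.40)(0.00) = 0.7125
  C_12 = −[(-0.25)(0.95) − (-0.40)(-0.40)] = 0.3975
  C_13 = (-0.25)(0.00) − (0.75)(-0.40) = 0.3000
  C_21 = −[(-0.05)(0.95) − (-0.20)(0.00)] = 0.0475
  C_22 = (0.80)(0.95) − (-0.20)(-0.40) = 0.6800
  C_23 = −[(0.80)(0.00) − (-0.05)(-0.40)] = 0.0200
  C_31 = (-0.05)(-0.40) − (-0.20)(0.75) = 0.1700
  C_32 = −[(0.80)(-0.40) − (-0.20)(-0.25)] = 0.3700
  C_33 = (0.80)(0.75) − (-0.05)(-0.25) = 0.5875
det(I−A) = Σ_j (I−A)_1j·C_1j = (0.80)(0.7125) + (-0.05)(0.3975) + (-0.20)(0.3000) = 0.490125
adj(I−A) = Cᵀ =
  [ 0.7125   0.0475   0.1700]
  [ 0.3975   0.6800   0.3700]
  [ 0.3000   0.0200   0.5875]
(I − A)⁻¹ = adj(I−A) / det(I−A) ≈
  [   1.4537     0.0969     0.3469]
  [   0.8110     1.3874     0.7549]
  [   0.6121     0.0408     1.1987]
First solve x = (I − A)⁻¹ d = adj(I−A)·d / det(I−A); in particular x_3 = (0.3000·150 + 0.0200·160 + 0.5875·190) / 0.490125 = 159.825 / 0.490125 ≈ 326.090.
Intermediate flow from 1 to 3: z_13 = a_13 · x_3 = 0.20 × 159.825 / 0.490125 = 31.965 / 0.490125 ≈ 65.2.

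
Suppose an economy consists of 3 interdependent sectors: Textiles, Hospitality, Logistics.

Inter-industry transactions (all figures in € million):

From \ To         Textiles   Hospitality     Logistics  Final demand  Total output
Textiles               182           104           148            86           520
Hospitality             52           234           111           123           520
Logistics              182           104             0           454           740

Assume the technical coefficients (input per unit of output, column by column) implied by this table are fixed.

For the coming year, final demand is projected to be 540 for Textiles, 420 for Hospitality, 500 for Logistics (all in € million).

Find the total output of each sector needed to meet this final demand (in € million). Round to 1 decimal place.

x_1 = 1704.2, x_2 = 1451.7, x_3 = 1386.8

Technical coefficients a_ij = z_ij / X_j:
  a_11 = 182/520 = 0.35, a_21 = 52/520 = 0.10, a_31 = 182/520 = 0.35
  a_12 = 104/520 = 0.20, a_22 = 234/520 = 0.45, a_32 = 104/520 = 0.20
  a_13 = 148/740 = 0.20, a_23 = 111/740 = 0.15, a_33 = 0/740 = 0.00
I − A =
  [   0.65    -0.20    -0.20]
  [  -0.10     0.55    -0.15]
  [  -0.35    -0.20     1.00]
Cofactors of I−A, C_ij = (−1)^(i+j)·(minor ij) (rows/columns in the sector order above):
  C_11 = (0.55)(1.00) − (-0.15)(-0.20) = 0.5200
  C_12 = −[(-0.10)(1.00) − (-0.15)(-0.35)] = 0.1525
  C_13 = (-0.10)(-0.20) − (0.55)(-0.35) = 0.2125
  C_21 = −[(-0.20)(1.00) − (-0.20)(-0.20)] = 0.2400
  C_22 = (0.65)(1.00) − (-0.20)(-0.35) = 0.5800
  C_23 = −[(0.65)(-0.20) − (-0.20)(-0.35)] = 0.2000
  C_31 = (-0.20)(-0.15) − (-0.20)(0.55) = 0.1400
  C_32 = −[(0.65)(-0.15) − (-0.20)(-0.10)] = 0.1175
  C_33 = (0.65)(0.55) − (-0.20)(-0.10) = 0.3375
det(I−A) = Σ_j (I−A)_1j·C_1j = (0.65)(0.5200) + (-0.20)(0.1525) + (-0.20)(0.2125) = 0.2650
adj(I−A) = Cᵀ =
  [ 0.5200   0.2400   0.1400]
  [ 0.1525   0.5800   0.1175]
  [ 0.2125   0.2000   0.3375]
(I − A)⁻¹ = adj(I−A) / det(I−A) ≈
  [   1.9623     0.9057     0.5283]
  [   0.5755     2.1887     0.4434]
  [   0.8019     0.7547     1.2736]
x = (I − A)⁻¹ d = adj(I−A)·d / det(I−A), with det(I−A) = 0.2650:
  x_1 = (0.5200·540 + 0.2400·420 + 0.1400·500) / 0.2650 = 451.60 / 0.2650 ≈ 1704.2
  x_2 = (0.1525·540 + 0.5800·420 + 0.1175·500) / 0.2650 = 384.70 / 0.2650 ≈ 1451.7
  x_3 = (0.2125·540 + 0.2000·420 + 0.3375·500) / 0.2650 = 367.50 / 0.2650 ≈ 1386.8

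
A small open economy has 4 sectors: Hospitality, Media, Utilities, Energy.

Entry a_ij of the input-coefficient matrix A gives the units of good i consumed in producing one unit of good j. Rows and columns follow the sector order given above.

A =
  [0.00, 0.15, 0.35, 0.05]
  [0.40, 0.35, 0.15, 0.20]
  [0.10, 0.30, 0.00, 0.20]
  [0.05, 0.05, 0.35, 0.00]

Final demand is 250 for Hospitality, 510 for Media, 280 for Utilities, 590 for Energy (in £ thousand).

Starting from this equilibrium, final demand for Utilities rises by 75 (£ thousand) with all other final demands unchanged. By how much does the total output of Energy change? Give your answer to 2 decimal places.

Δx_4 = 44.76

I − A =
  [   1.00    -0.15    -0.35    -0.05]
  [  -0.40     0.65    -0.15    -0.20]
  [  -0.10    -0.30     1.00    -0.20]
  [  -0.05    -0.05    -0.35     1.00]
Compute the cofactors C_ij = (−1)^(i+j)·(3×3 minor ij) of I−A; the adjugate is their transpose:
adj(I−A) = Cᵀ =
  [ 0.527000   0.255750   0.268750   0.131250]
  [ 0.405500   0.887250   0.370125   0.271750]
  [ 0.197500   0.326000   0.575875   0.190250]
  [ 0.115750   0.171250   0.233500   0.478000]
det(I−A) = Σ_j (I−A)_1j·C_1j = (1.00)(0.527000) + (-0.15)(0.405500) + (-0.35)(0.197500) + (-0.05)(0.115750) = 0.3912625
(I − A)⁻¹ = adj(I−A) / det(I−A) ≈
  [   1.3469     0.6537     0.6869     0.3355]
  [   1.0364     2.2677     0.9460     0.6945]
  [   0.5048     0.8332     1.4718     0.4862]
  [   0.2958     0.4377     0.5968     1.2217]
Δx = (I − A)⁻¹ Δd with Δd having +75 in the Utilities component and 0 elsewhere.
So Δx_4 = L_43 · (+75), where L_43 = adj(I−A)_43 / det(I−A) = 0.233500 / 0.3912625.
Δx_4 = 0.233500 × (+75) / 0.3912625 = 17.5125 / 0.3912625 ≈ 44.76.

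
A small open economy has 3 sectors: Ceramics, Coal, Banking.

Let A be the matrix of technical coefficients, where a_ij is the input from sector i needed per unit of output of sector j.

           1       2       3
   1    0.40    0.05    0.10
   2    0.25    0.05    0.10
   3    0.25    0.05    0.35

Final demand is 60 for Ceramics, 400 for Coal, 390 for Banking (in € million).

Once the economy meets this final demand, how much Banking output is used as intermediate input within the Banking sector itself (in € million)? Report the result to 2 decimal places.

z_33 = 262.06

I − A =
  [   0.60    -0.05    -0.10]
  [  -0.25     0.95    -0.10]
  [  -0.25    -0.05     0.65]
Cofactors of I−A, C_ij = (−1)^(i+j)·(minor ij) (rows/columns in the sector order above):
  C_11 = (0.95)(0.65) − (-0.10)(-0.05) = 0.6125
  C_12 = −[(-0.25)(0.65) − (-0.10)(-0.25)] = 0.1875
  C_13 = (-0.25)(-0.05) − (0.95)(-0.25) = 0.2500
  C_21 = −[(-0.05)(0.65) − (-0.10)(-0.05)] = 0.0375
  C_22 = (0.60)(0.65) − (-0.10)(-0.25) = 0.3650
  C_23 = −[(0.60)(-0.05) − (-0.05)(-0.25)] = 0.0425
  C_31 = (-0.05)(-0.10) − (-0.10)(0.95) = 0.1000
  C_32 = −[(0.60)(-0.10) − (-0.10)(-0.25)] = 0.0850
  C_33 = (0.60)(0.95) − (-0.05)(-0.25) = 0.5575
det(I−A) = Σ_j (I−A)_1j·C_1j = (0.60)(0.6125) + (-0.05)(0.1875) + (-0.10)(0.2500) = 0.333125
adj(I−A) = Cᵀ =
  [ 0.6125   0.0375   0.1000]
  [ 0.1875   0.3650   0.0850]
  [ 0.2500   0.0425   0.5575]
(I − A)⁻¹ = adj(I−A) / det(I−A) ≈
  [   1.8386     0.1126     0.3002]
  [   0.5629     1.0957     0.2552]
  [   0.7505     0.1276     1.6735]
First solve x = (I − A)⁻¹ d = adj(I−A)·d / det(I−A); in particular x_3 = (0.2500·60 + 0.0425·400 + 0.5575·390) / 0.333125 = 249.425 / 0.333125 ≈ 748.7430.
Intermediate flow from 3 to 3: z_33 = a_33 · x_3 = 0.35 × 249.425 / 0.333125 = 87.29875 / 0.333125 ≈ 262.06.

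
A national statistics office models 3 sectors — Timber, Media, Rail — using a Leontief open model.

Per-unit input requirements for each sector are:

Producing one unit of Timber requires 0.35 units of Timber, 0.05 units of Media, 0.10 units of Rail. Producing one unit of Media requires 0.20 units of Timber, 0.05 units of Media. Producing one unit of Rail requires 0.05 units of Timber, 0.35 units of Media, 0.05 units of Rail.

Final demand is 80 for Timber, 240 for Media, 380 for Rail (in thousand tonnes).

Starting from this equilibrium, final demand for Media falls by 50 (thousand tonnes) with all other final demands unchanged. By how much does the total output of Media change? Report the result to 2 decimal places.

I − A =
  [   0.65    -0.20    -0.05]
  [  -0.05     0.95    -0.35]
  [  -0.10     0.00     0.95]
Cofactors of I−A, C_ij = (−1)^(i+j)·(minor ij) (rows/columns in the sector order above):
  C_11 = (0.95)(0.95) − (-0.35)(0.00) = 0.9025
  C_12 = −[(-0.05)(0.95) − (-0.35)(-0.10)] = 0.0825
  C_13 = (-0.05)(0.00) − (0.95)(-0.10) = 0.0950
  C_21 = −[(-0.20)(0.95) − (-0.05)(0.00)] = 0.1900
  C_22 = (0.65)(0.95) − (-0.05)(-0.10) = 0.6125
  C_23 = −[(0.65)(0.00) − (-0.20)(-0.10)] = 0.0200
  C_31 = (-0.20)(-0.35) − (-0.05)(0.95) = 0.1175
  C_32 = −[(0.65)(-0.35) − (-0.05)(-0.05)] = 0.2300
  C_33 = (0.65)(0.95) − (-0.20)(-0.05) = 0.6075
det(I−A) = Σ_j (I−A)_1j·C_1j = (0.65)(0.9025) + (-0.20)(0.0825) + (-0.05)(0.0950) = 0.565375
adj(I−A) = Cᵀ =
  [ 0.9025   0.1900   0.1175]
  [ 0.0825   0.6125   0.2300]
  [ 0.0950   0.0200   0.6075]
(I − A)⁻¹ = adj(I−A) / det(I−A) ≈
  [   1.5963     0.3361     0.2078]
  [   0.1459     1.0834     0.4068]
  [   0.1680     0.0354     1.0745]
Δx = (I − A)⁻¹ Δd with Δd having -50 in the Media component and 0 elsewhere.
So Δx_2 = L_22 · (-50), where L_22 = adj(I−A)_22 / det(I−A) = 0.6125 / 0.565375.
Δx_2 = 0.6125 × (-50) / 0.565375 = -30.625 / 0.565375 ≈ -54.17.

Δx_2 = -54.17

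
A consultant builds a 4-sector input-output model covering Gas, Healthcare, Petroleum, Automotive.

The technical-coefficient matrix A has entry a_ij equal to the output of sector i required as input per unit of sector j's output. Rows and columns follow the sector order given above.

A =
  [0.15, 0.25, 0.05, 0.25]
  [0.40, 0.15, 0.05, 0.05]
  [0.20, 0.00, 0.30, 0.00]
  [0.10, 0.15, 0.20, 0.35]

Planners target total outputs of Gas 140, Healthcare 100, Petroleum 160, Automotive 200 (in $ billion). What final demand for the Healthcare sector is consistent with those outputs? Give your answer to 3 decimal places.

d_2 = 11.000

I − A =
  [   0.85    -0.25    -0.05    -0.25]
  [  -0.40     0.85    -0.05    -0.05]
  [  -0.20     0.00     0.70     0.00]
  [  -0.10    -0.15    -0.20     0.65]
d = (I − A) x:
  d_1 = (+0.85)·140 + (-0.25)·100 + (-0.05)·160 + (-0.25)·200 = 36.000
  d_2 = (-0.40)·140 + (+0.85)·100 + (-0.05)·160 + (-0.05)·200 = 11.000
  d_3 = (-0.20)·140 + (+0.00)·100 + (+0.70)·160 + (+0.00)·200 = 84.000
  d_4 = (-0.10)·140 + (-0.15)·100 + (-0.20)·160 + (+0.65)·200 = 69.000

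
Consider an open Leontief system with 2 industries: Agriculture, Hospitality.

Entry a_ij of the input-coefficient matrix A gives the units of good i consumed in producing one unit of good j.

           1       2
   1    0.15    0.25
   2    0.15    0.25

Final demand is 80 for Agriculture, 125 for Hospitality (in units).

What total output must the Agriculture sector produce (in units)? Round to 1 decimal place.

x_1 = 152.1

I − A =
  [   0.85    -0.25]
  [  -0.15     0.75]
det(I−A) = (0.85)(0.75) − (-0.25)(-0.15) = 0.6000
adj(I−A) = [[0.75, 0.25], [0.15, 0.85]]
(I − A)⁻¹ = adj(I−A) / det(I−A) ≈
  [   1.2500     0.4167]
  [   0.2500     1.4167]
x = (I − A)⁻¹ d = adj(I−A)·d / det(I−A), with det(I−A) = 0.6000:
  x_1 = (0.75·80 + 0.25·125) / 0.6000 = 91.25 / 0.6000 ≈ 152.1
  x_2 = (0.15·80 + 0.85·125) / 0.6000 = 118.25 / 0.6000 ≈ 197.1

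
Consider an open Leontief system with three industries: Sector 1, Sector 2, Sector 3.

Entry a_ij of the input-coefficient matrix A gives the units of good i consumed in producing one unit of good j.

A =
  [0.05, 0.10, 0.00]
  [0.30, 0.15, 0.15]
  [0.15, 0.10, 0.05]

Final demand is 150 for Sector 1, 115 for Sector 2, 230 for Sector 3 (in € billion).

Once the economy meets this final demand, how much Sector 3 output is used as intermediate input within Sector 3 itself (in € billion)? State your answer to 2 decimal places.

I − A =
  [   0.95    -0.10     0.00]
  [  -0.30     0.85    -0.15]
  [  -0.15    -0.10     0.95]
Cofactors of I−A, C_ij = (−1)^(i+j)·(minor ij) (rows/columns in the sector order above):
  C_11 = (0.85)(0.95) − (-0.15)(-0.10) = 0.7925
  C_12 = −[(-0.30)(0.95) − (-0.15)(-0.15)] = 0.3075
  C_13 = (-0.30)(-0.10) − (0.85)(-0.15) = 0.1575
  C_21 = −[(-0.10)(0.95) − (0.00)(-0.10)] = 0.0950
  C_22 = (0.95)(0.95) − (0.00)(-0.15) = 0.9025
  C_23 = −[(0.95)(-0.10) − (-0.10)(-0.15)] = 0.1100
  C_31 = (-0.10)(-0.15) − (0.00)(0.85) = 0.0150
  C_32 = −[(0.95)(-0.15) − (0.00)(-0.30)] = 0.1425
  C_33 = (0.95)(0.85) − (-0.10)(-0.30) = 0.7775
det(I−A) = Σ_j (I−A)_1j·C_1j = (0.95)(0.7925) + (-0.10)(0.3075) + (0.00)(0.1575) = 0.722125
adj(I−A) = Cᵀ =
  [ 0.7925   0.0950   0.0150]
  [ 0.3075   0.9025   0.1425]
  [ 0.1575   0.1100   0.7775]
(I − A)⁻¹ = adj(I−A) / det(I−A) ≈
  [   1.0975     0.1316     0.0208]
  [   0.4258     1.2498     0.1973]
  [   0.2181     0.1523     1.0767]
First solve x = (I − A)⁻¹ d = adj(I−A)·d / det(I−A); in particular x_3 = (0.1575·150 + 0.1100·115 + 0.7775·230) / 0.722125 = 215.10 / 0.722125 ≈ 297.8709.
Intermediate flow from 3 to 3: z_33 = a_33 · x_3 = 0.05 × 215.10 / 0.722125 = 10.755 / 0.722125 ≈ 14.89.

z_33 = 14.89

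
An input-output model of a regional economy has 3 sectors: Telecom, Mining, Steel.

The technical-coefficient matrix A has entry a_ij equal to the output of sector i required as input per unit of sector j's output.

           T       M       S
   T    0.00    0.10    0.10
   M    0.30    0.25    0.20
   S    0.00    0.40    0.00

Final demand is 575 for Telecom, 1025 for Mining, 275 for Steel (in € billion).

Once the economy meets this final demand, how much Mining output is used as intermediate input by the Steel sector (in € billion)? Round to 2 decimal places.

I − A =
  [   1.00    -0.10    -0.10]
  [  -0.30     0.75    -0.20]
  [   0.00    -0.40     1.00]
Cofactors of I−A, C_ij = (−1)^(i+j)·(minor ij) (rows/columns in the sector order above):
  C_11 = (0.75)(1.00) − (-0.20)(-0.40) = 0.6700
  C_12 = −[(-0.30)(1.00) − (-0.20)(0.00)] = 0.3000
  C_13 = (-0.30)(-0.40) − (0.75)(0.00) = 0.1200
  C_21 = −[(-0.10)(1.00) − (-0.10)(-0.40)] = 0.1400
  C_22 = (1.00)(1.00) − (-0.10)(0.00) = 1.0000
  C_23 = −[(1.00)(-0.40) − (-0.10)(0.00)] = 0.4000
  C_31 = (-0.10)(-0.20) − (-0.10)(0.75) = 0.0950
  C_32 = −[(1.00)(-0.20) − (-0.10)(-0.30)] = 0.2300
  C_33 = (1.00)(0.75) − (-0.10)(-0.30) = 0.7200
det(I−A) = Σ_j (I−A)_1j·C_1j = (1.00)(0.6700) + (-0.10)(0.3000) + (-0.10)(0.1200) = 0.6280
adj(I−A) = Cᵀ =
  [ 0.6700   0.1400   0.0950]
  [ 0.3000   1.0000   0.2300]
  [ 0.1200   0.4000   0.7200]
(I − A)⁻¹ = adj(I−A) / det(I−A) ≈
  [   1.0669     0.2229     0.1513]
  [   0.4777     1.5924     0.3662]
  [   0.1911     0.6369     1.1465]
First solve x = (I − A)⁻¹ d = adj(I−A)·d / det(I−A); in particular x_S = (0.1200·575 + 0.4000·1025 + 0.7200·275) / 0.6280 = 677.00 / 0.6280 ≈ 1078.0255.
Intermediate flow from M to S: z_MS = a_MS · x_S = 0.20 × 677.00 / 0.6280 = 135.40 / 0.6280 ≈ 215.61.

z_MS = 215.61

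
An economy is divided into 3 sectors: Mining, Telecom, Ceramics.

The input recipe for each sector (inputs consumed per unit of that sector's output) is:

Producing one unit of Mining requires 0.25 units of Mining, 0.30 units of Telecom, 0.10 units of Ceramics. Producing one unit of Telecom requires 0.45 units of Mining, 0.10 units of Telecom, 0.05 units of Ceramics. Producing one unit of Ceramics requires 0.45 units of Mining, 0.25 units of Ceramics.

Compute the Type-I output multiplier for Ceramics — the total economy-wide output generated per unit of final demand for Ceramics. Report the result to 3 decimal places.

m_3 = 3.019

I − A =
  [   0.75    -0.45    -0.45]
  [  -0.30     0.90     0.00]
  [  -0.10    -0.05     0.75]
Cofactors of I−A, C_ij = (−1)^(i+j)·(minor ij) (rows/columns in the sector order above):
  C_11 = (0.90)(0.75) − (0.00)(-0.05) = 0.6750
  C_12 = −[(-0.30)(0.75) − (0.00)(-0.10)] = 0.2250
  C_13 = (-0.30)(-0.05) − (0.90)(-0.10) = 0.1050
  C_21 = −[(-0.45)(0.75) − (-0.45)(-0.05)] = 0.3600
  C_22 = (0.75)(0.75) − (-0.45)(-0.10) = 0.5175
  C_23 = −[(0.75)(-0.05) − (-0.45)(-0.10)] = 0.0825
  C_31 = (-0.45)(0.00) − (-0.45)(0.90) = 0.4050
  C_32 = −[(0.75)(0.00) − (-0.45)(-0.30)] = 0.1350
  C_33 = (0.75)(0.90) − (-0.45)(-0.30) = 0.5400
det(I−A) = Σ_j (I−A)_1j·C_1j = (0.75)(0.6750) + (-0.45)(0.2250) + (-0.45)(0.1050) = 0.35775
adj(I−A) = Cᵀ =
  [ 0.6750   0.3600   0.4050]
  [ 0.2250   0.5175   0.1350]
  [ 0.1050   0.0825   0.5400]
(I − A)⁻¹ = adj(I−A) / det(I−A) ≈
  [   1.8868     1.0063     1.1321]
  [   0.6289     1.4465     0.3774]
  [   0.2935     0.2306     1.5094]
The output multiplier for sector j is the column-j sum of the Leontief inverse (I − A)⁻¹ = adj(I−A) / det(I−A).
Column 3 of adj(I−A): (0.4050, 0.1350, 0.5400); det(I−A) = 0.35775.
m_3 = (0.4050 + 0.1350 + 0.5400) / 0.35775 = 1.08 / 0.35775 ≈ 3.019.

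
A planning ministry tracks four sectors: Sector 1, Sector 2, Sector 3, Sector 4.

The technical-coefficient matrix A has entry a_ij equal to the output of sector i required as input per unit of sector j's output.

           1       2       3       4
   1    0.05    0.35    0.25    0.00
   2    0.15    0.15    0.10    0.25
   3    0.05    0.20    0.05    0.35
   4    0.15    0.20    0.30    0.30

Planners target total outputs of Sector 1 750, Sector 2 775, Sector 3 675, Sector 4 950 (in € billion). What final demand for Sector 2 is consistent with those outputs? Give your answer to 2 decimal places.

I − A =
  [   0.95    -0.35    -0.25     0.00]
  [  -0.15     0.85    -0.10    -0.25]
  [  -0.05    -0.20     0.95    -0.35]
  [  -0.15    -0.20    -0.30     0.70]
d = (I − A) x:
  d_1 = (+0.95)·750 + (-0.35)·775 + (-0.25)·675 + (+0.00)·950 = 272.50
  d_2 = (-0.15)·750 + (+0.85)·775 + (-0.10)·675 + (-0.25)·950 = 241.25
  d_3 = (-0.05)·750 + (-0.20)·775 + (+0.95)·675 + (-0.35)·950 = 116.25
  d_4 = (-0.15)·750 + (-0.20)·775 + (-0.30)·675 + (+0.70)·950 = 195.00

d_2 = 241.25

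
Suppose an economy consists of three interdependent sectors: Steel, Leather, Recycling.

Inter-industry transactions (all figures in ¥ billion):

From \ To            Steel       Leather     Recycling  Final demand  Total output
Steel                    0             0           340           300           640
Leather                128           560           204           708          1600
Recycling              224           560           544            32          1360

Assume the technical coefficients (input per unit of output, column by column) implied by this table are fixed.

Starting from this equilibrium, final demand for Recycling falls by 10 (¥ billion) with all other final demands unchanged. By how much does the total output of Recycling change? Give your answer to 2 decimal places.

Technical coefficients a_ij = z_ij / X_j:
  a_11 = 0/640 = 0.00, a_21 = 128/640 = 0.20, a_31 = 224/640 = 0.35
  a_12 = 0/1600 = 0.00, a_22 = 560/1600 = 0.35, a_32 = 560/1600 = 0.35
  a_13 = 340/1360 = 0.25, a_23 = 204/1360 = 0.15, a_33 = 544/1360 = 0.40
I − A =
  [   1.00     0.00    -0.25]
  [  -0.20     0.65    -0.15]
  [  -0.35    -0.35     0.60]
Cofactors of I−A, C_ij = (−1)^(i+j)·(minor ij) (rows/columns in the sector order above):
  C_11 = (0.65)(0.60) − (-0.15)(-0.35) = 0.3375
  C_12 = −[(-0.20)(0.60) − (-0.15)(-0.35)] = 0.1725
  C_13 = (-0.20)(-0.35) − (0.65)(-0.35) = 0.2975
  C_21 = −[(0.00)(0.60) − (-0.25)(-0.35)] = 0.0875
  C_22 = (1.00)(0.60) − (-0.25)(-0.35) = 0.5125
  C_23 = −[(1.00)(-0.35) − (0.00)(-0.35)] = 0.3500
  C_31 = (0.00)(-0.15) − (-0.25)(0.65) = 0.1625
  C_32 = −[(1.00)(-0.15) − (-0.25)(-0.20)] = 0.2000
  C_33 = (1.00)(0.65) − (0.00)(-0.20) = 0.6500
det(I−A) = Σ_j (I−A)_1j·C_1j = (1.00)(0.3375) + (0.00)(0.1725) + (-0.25)(0.2975) = 0.263125
adj(I−A) = Cᵀ =
  [ 0.3375   0.0875   0.1625]
  [ 0.1725   0.5125   0.2000]
  [ 0.2975   0.3500   0.6500]
(I − A)⁻¹ = adj(I−A) / det(I−A) ≈
  [   1.2827     0.3325     0.6176]
  [   0.6556     1.9477     0.7601]
  [   1.1306     1.3302     2.4703]
Δx = (I − A)⁻¹ Δd with Δd having -10 in the Recycling component and 0 elsewhere.
So Δx_3 = L_33 · (-10), where L_33 = adj(I−A)_33 / det(I−A) = 0.6500 / 0.263125.
Δx_3 = 0.6500 × (-10) / 0.263125 = -6.50 / 0.263125 ≈ -24.70.

Δx_3 = -24.70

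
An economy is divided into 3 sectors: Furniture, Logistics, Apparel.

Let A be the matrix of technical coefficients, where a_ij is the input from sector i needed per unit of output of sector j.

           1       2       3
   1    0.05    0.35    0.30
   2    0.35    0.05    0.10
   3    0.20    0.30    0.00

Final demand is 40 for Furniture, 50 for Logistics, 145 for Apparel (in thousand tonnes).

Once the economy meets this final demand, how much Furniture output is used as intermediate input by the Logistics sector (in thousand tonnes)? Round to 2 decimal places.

I − A =
  [   0.95    -0.35    -0.30]
  [  -0.35     0.95    -0.10]
  [  -0.20    -0.30     1.00]
Cofactors of I−A, C_ij = (−1)^(i+j)·(minor ij) (rows/columns in the sector order above):
  C_11 = (0.95)(1.00) − (-0.10)(-0.30) = 0.9200
  C_12 = −[(-0.35)(1.00) − (-0.10)(-0.20)] = 0.3700
  C_13 = (-0.35)(-0.30) − (0.95)(-0.20) = 0.2950
  C_21 = −[(-0.35)(1.00) − (-0.30)(-0.30)] = 0.4400
  C_22 = (0.95)(1.00) − (-0.30)(-0.20) = 0.8900
  C_23 = −[(0.95)(-0.30) − (-0.35)(-0.20)] = 0.3550
  C_31 = (-0.35)(-0.10) − (-0.30)(0.95) = 0.3200
  C_32 = −[(0.95)(-0.10) − (-0.30)(-0.35)] = 0.2000
  C_33 = (0.95)(0.95) − (-0.35)(-0.35) = 0.7800
det(I−A) = Σ_j (I−A)_1j·C_1j = (0.95)(0.9200) + (-0.35)(0.3700) + (-0.30)(0.2950) = 0.6560
adj(I−A) = Cᵀ =
  [ 0.9200   0.4400   0.3200]
  [ 0.3700   0.8900   0.2000]
  [ 0.2950   0.3550   0.7800]
(I − A)⁻¹ = adj(I−A) / det(I−A) ≈
  [   1.4024     0.6707     0.4878]
  [   0.5640     1.3567     0.3049]
  [   0.4497     0.5412     1.1890]
First solve x = (I − A)⁻¹ d = adj(I−A)·d / det(I−A); in particular x_2 = (0.3700·40 + 0.8900·50 + 0.2000·145) / 0.6560 = 88.30 / 0.6560 ≈ 134.6037.
Intermediate flow from 1 to 2: z_12 = a_12 · x_2 = 0.35 × 88.30 / 0.6560 = 30.905 / 0.6560 ≈ 47.11.

z_12 = 47.11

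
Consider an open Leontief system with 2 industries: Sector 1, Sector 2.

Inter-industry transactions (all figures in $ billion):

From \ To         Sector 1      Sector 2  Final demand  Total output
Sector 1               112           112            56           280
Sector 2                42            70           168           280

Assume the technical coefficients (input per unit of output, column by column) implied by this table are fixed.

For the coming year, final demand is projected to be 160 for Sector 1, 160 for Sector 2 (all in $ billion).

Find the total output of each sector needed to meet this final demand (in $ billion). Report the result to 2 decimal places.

x_1 = 471.79, x_2 = 307.69

Technical coefficients a_ij = z_ij / X_j:
  a_11 = 112/280 = 0.40, a_21 = 42/280 = 0.15
  a_12 = 112/280 = 0.40, a_22 = 70/280 = 0.25
I − A =
  [   0.60    -0.40]
  [  -0.15     0.75]
det(I−A) = (0.60)(0.75) − (-0.40)(-0.15) = 0.3900
adj(I−A) = [[0.75, 0.40], [0.15, 0.60]]
(I − A)⁻¹ = adj(I−A) / det(I−A) ≈
  [   1.9231     1.0256]
  [   0.3846     1.5385]
x = (I − A)⁻¹ d = adj(I−A)·d / det(I−A), with det(I−A) = 0.3900:
  x_1 = (0.75·160 + 0.40·160) / 0.3900 = 184.00 / 0.3900 ≈ 471.79
  x_2 = (0.15·160 + 0.60·160) / 0.3900 = 120.00 / 0.3900 ≈ 307.69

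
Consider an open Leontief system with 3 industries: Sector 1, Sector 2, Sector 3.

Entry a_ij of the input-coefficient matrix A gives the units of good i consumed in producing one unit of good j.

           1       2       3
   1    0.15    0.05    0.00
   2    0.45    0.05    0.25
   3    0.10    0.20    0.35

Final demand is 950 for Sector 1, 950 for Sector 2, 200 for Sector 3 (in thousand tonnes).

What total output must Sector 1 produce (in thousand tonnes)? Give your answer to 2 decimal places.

I − A =
  [   0.85    -0.05     0.00]
  [  -0.45     0.95    -0.25]
  [  -0.10    -0.20     0.65]
Cofactors of I−A, C_ij = (−1)^(i+j)·(minor ij) (rows/columns in the sector order above):
  C_11 = (0.95)(0.65) − (-0.25)(-0.20) = 0.5675
  C_12 = −[(-0.45)(0.65) − (-0.25)(-0.10)] = 0.3175
  C_13 = (-0.45)(-0.20) − (0.95)(-0.10) = 0.1850
  C_21 = −[(-0.05)(0.65) − (0.00)(-0.20)] = 0.0325
  C_22 = (0.85)(0.65) − (0.00)(-0.10) = 0.5525
  C_23 = −[(0.85)(-0.20) − (-0.05)(-0.10)] = 0.1750
  C_31 = (-0.05)(-0.25) − (0.00)(0.95) = 0.0125
  C_32 = −[(0.85)(-0.25) − (0.00)(-0.45)] = 0.2125
  C_33 = (0.85)(0.95) − (-0.05)(-0.45) = 0.7850
det(I−A) = Σ_j (I−A)_1j·C_1j = (0.85)(0.5675) + (-0.05)(0.3175) + (0.00)(0.1850) = 0.4665
adj(I−A) = Cᵀ =
  [ 0.5675   0.0325   0.0125]
  [ 0.3175   0.5525   0.2125]
  [ 0.1850   0.1750   0.7850]
(I − A)⁻¹ = adj(I−A) / det(I−A) ≈
  [   1.2165     0.0697     0.0268]
  [   0.6806     1.1844     0.4555]
  [   0.3966     0.3751     1.6827]
x = (I − A)⁻¹ d = adj(I−A)·d / det(I−A), with det(I−A) = 0.4665:
  x_1 = (0.5675·950 + 0.0325·950 + 0.0125·200) / 0.4665 = 572.50 / 0.4665 ≈ 1227.22
  x_2 = (0.3175·950 + 0.5525·950 + 0.2125·200) / 0.4665 = 869.00 / 0.4665 ≈ 1862.81
  x_3 = (0.1850·950 + 0.1750·950 + 0.7850·200) / 0.4665 = 499.00 / 0.4665 ≈ 1069.67

x_1 = 1227.22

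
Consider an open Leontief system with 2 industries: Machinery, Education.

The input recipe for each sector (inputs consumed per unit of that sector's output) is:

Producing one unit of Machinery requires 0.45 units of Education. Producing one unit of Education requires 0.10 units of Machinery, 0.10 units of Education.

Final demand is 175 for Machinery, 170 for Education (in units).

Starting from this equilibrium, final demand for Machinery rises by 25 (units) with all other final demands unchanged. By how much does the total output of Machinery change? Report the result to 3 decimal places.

Δx_1 = 26.316

I − A =
  [   1.00    -0.10]
  [  -0.45     0.90]
det(I−A) = (1.00)(0.90) − (-0.10)(-0.45) = 0.8550
adj(I−A) = [[0.90, 0.10], [0.45, 1.00]]
(I − A)⁻¹ = adj(I−A) / det(I−A) ≈
  [   1.0526     0.1170]
  [   0.5263     1.1696]
Δx = (I − A)⁻¹ Δd with Δd having +25 in the Machinery component and 0 elsewhere.
So Δx_1 = L_11 · (+25), where L_11 = adj(I−A)_11 / det(I−A) = 0.90 / 0.8550.
Δx_1 = 0.90 × (+25) / 0.8550 = 22.50 / 0.8550 ≈ 26.316.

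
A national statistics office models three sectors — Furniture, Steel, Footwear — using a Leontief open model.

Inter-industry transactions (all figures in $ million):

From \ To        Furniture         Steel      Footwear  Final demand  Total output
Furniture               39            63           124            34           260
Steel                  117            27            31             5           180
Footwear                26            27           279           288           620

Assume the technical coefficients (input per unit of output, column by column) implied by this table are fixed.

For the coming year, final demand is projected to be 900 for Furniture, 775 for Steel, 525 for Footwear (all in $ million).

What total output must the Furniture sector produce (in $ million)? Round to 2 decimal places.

Technical coefficients a_ij = z_ij / X_j:
  a_11 = 39/260 = 0.15, a_21 = 117/260 = 0.45, a_31 = 26/260 = 0.10
  a_12 = 63/180 = 0.35, a_22 = 27/180 = 0.15, a_32 = 27/180 = 0.15
  a_13 = 124/620 = 0.20, a_23 = 31/620 = 0.05, a_33 = 279/620 = 0.45
I − A =
  [   0.85    -0.35    -0.20]
  [  -0.45     0.85    -0.05]
  [  -0.10    -0.15     0.55]
Cofactors of I−A, C_ij = (−1)^(i+j)·(minor ij) (rows/columns in the sector order above):
  C_11 = (0.85)(0.55) − (-0.05)(-0.15) = 0.4600
  C_12 = −[(-0.45)(0.55) − (-0.05)(-0.10)] = 0.2525
  C_13 = (-0.45)(-0.15) − (0.85)(-0.10) = 0.1525
  C_21 = −[(-0.35)(0.55) − (-0.20)(-0.15)] = 0.2225
  C_22 = (0.85)(0.55) − (-0.20)(-0.10) = 0.4475
  C_23 = −[(0.85)(-0.15) − (-0.35)(-0.10)] = 0.1625
  C_31 = (-0.35)(-0.05) − (-0.20)(0.85) = 0.1875
  C_32 = −[(0.85)(-0.05) − (-0.20)(-0.45)] = 0.1325
  C_33 = (0.85)(0.85) − (-0.35)(-0.45) = 0.5650
det(I−A) = Σ_j (I−A)_1j·C_1j = (0.85)(0.4600) + (-0.35)(0.2525) + (-0.20)(0.1525) = 0.272125
adj(I−A) = Cᵀ =
  [ 0.4600   0.2225   0.1875]
  [ 0.2525   0.4475   0.1325]
  [ 0.1525   0.1625   0.5650]
(I − A)⁻¹ = adj(I−A) / det(I−A) ≈
  [   1.6904     0.8176     0.6890]
  [   0.9279     1.6445     0.4869]
  [   0.5604     0.5972     2.0763]
x = (I − A)⁻¹ d = adj(I−A)·d / det(I−A), with det(I−A) = 0.272125:
  x_1 = (0.4600·900 + 0.2225·775 + 0.1875·525) / 0.272125 = 684.875 / 0.272125 ≈ 2516.77
  x_2 = (0.2525·900 + 0.4475·775 + 0.1325·525) / 0.272125 = 643.625 / 0.272125 ≈ 2365.18
  x_3 = (0.1525·900 + 0.1625·775 + 0.5650·525) / 0.272125 = 559.8125 / 0.272125 ≈ 2057.19

x_1 = 2516.77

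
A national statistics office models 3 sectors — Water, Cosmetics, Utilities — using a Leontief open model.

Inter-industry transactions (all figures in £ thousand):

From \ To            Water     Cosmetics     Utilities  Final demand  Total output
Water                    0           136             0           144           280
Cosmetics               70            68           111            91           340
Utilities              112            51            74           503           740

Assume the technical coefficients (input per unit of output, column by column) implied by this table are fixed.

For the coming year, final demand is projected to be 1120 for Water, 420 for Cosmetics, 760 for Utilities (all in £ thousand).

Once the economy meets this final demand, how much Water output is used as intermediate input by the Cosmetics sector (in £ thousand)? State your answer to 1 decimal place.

Technical coefficients a_ij = z_ij / X_j:
  a_11 = 0/280 = 0.00, a_21 = 70/280 = 0.25, a_31 = 112/280 = 0.40
  a_12 = 136/340 = 0.40, a_22 = 68/340 = 0.20, a_32 = 51/340 = 0.15
  a_13 = 0/740 = 0.00, a_23 = 111/740 = 0.15, a_33 = 74/740 = 0.10
I − A =
  [   1.00    -0.40     0.00]
  [  -0.25     0.80    -0.15]
  [  -0.40    -0.15     0.90]
Cofactors of I−A, C_ij = (−1)^(i+j)·(minor ij) (rows/columns in the sector order above):
  C_11 = (0.80)(0.90) − (-0.15)(-0.15) = 0.6975
  C_12 = −[(-0.25)(0.90) − (-0.15)(-0.40)] = 0.2850
  C_13 = (-0.25)(-0.15) − (0.80)(-0.40) = 0.3575
  C_21 = −[(-0.40)(0.90) − (0.00)(-0.15)] = 0.3600
  C_22 = (1.00)(0.90) − (0.00)(-0.40) = 0.9000
  C_23 = −[(1.00)(-0.15) − (-0.40)(-0.40)] = 0.3100
  C_31 = (-0.40)(-0.15) − (0.00)(0.80) = 0.0600
  C_32 = −[(1.00)(-0.15) − (0.00)(-0.25)] = 0.1500
  C_33 = (1.00)(0.80) − (-0.40)(-0.25) = 0.7000
det(I−A) = Σ_j (I−A)_1j·C_1j = (1.00)(0.6975) + (-0.40)(0.2850) + (0.00)(0.3575) = 0.5835
adj(I−A) = Cᵀ =
  [ 0.6975   0.3600   0.0600]
  [ 0.2850   0.9000   0.1500]
  [ 0.3575   0.3100   0.7000]
(I − A)⁻¹ = adj(I−A) / det(I−A) ≈
  [   1.1954     0.6170     0.1028]
  [   0.4884     1.5424     0.2571]
  [   0.6127     0.5313     1.1997]
First solve x = (I − A)⁻¹ d = adj(I−A)·d / det(I−A); in particular x_2 = (0.2850·1120 + 0.9000·420 + 0.1500·760) / 0.5835 = 811.20 / 0.5835 ≈ 1390.231.
Intermediate flow from 1 to 2: z_12 = a_12 · x_2 = 0.40 × 811.20 / 0.5835 = 324.48 / 0.5835 ≈ 556.1.

z_12 = 556.1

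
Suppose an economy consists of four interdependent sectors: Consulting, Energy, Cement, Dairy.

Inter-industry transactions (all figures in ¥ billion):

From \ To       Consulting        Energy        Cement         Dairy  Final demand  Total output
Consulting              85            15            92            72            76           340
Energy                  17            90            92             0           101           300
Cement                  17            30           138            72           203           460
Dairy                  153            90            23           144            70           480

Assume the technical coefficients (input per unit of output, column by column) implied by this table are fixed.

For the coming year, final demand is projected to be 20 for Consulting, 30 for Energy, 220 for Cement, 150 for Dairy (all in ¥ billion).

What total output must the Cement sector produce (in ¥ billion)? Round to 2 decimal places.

Technical coefficients a_ij = z_ij / X_j:
  a_11 = 85/340 = 0.25, a_21 = 17/340 = 0.05, a_31 = 17/340 = 0.05, a_41 = 153/340 = 0.45
  a_12 = 15/300 = 0.05, a_22 = 90/300 = 0.30, a_32 = 30/300 = 0.10, a_42 = 90/300 = 0.30
  a_13 = 92/460 = 0.20, a_23 = 92/460 = 0.20, a_33 = 138/460 = 0.30, a_43 = 23/460 = 0.05
  a_14 = 72/480 = 0.15, a_24 = 0/480 = 0.00, a_34 = 72/480 = 0.15, a_44 = 144/480 = 0.30
I − A =
  [   0.75    -0.05    -0.20    -0.15]
  [  -0.05     0.70    -0.20     0.00]
  [  -0.05    -0.10     0.70    -0.15]
  [  -0.45    -0.30    -0.05     0.70]
Compute the cofactors C_ij = (−1)^(i+j)·(3×3 minor ij) of I−A; the adjugate is their transpose:
adj(I−A) = Cᵀ =
  [ 0.314750   0.079375   0.119250   0.093000]
  [ 0.044625   0.293750   0.098875   0.030750]
  [ 0.077500   0.086875   0.316250   0.084375]
  [ 0.227000   0.183125   0.141625   0.342250]
det(I−A) = Σ_j (I−A)_1j·C_1j = (0.75)(0.314750) + (-0.05)(0.044625) + (-0.20)(0.077500) + (-0.15)(0.227000) = 0.18428125
(I − A)⁻¹ = adj(I−A) / det(I−A) ≈
  [   1.7080     0.4307     0.6471     0.5047]
  [   0.2422     1.5940     0.5365     0.1669]
  [   0.4206     0.4714     1.7161     0.4579]
  [   1.2318     0.9937     0.7685     1.8572]
x = (I − A)⁻¹ d = adj(I−A)·d / det(I−A), with det(I−A) = 0.18428125:
  x_1 = (0.314750·20 + 0.079375·30 + 0.119250·220 + 0.093000·150) / 0.18428125 = 48.86125 / 0.18428125 ≈ 265.14
  x_2 = (0.044625·20 + 0.293750·30 + 0.098875·220 + 0.030750·150) / 0.18428125 = 36.07 / 0.18428125 ≈ 195.73
  x_3 = (0.077500·20 + 0.086875·30 + 0.316250·220 + 0.084375·150) / 0.18428125 = 86.3875 / 0.18428125 ≈ 468.78
  x_4 = (0.227000·20 + 0.183125·30 + 0.141625·220 + 0.342250·150) / 0.18428125 = 92.52875 / 0.18428125 ≈ 502.11

x_3 = 468.78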